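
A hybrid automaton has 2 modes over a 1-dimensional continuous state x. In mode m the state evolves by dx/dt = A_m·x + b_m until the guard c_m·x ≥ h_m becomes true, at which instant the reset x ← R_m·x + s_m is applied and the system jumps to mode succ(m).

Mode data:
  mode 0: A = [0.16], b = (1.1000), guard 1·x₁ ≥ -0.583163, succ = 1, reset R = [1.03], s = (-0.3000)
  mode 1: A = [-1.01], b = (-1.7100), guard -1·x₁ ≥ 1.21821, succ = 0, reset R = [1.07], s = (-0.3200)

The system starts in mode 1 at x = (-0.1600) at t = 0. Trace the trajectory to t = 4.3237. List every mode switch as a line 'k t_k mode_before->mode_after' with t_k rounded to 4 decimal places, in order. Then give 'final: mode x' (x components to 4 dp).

1 1.1604 1->0
2 2.2900 0->1
3 2.7970 1->0
4 3.9266 0->1
final: 1 -1.1625

Mode 1: guard c·x = 1.2182 hit at Δt = 1.1604 (t = 1.1604), x⁻ = (-1.2182) → reset → x⁺ = (-1.6235), jump to mode 0
Mode 0: guard c·x = -0.5832 hit at Δt = 1.1296 (t = 2.2900), x⁻ = (-0.5832) → reset → x⁺ = (-0.9007), jump to mode 1
Mode 1: guard c·x = 1.2182 hit at Δt = 0.5070 (t = 2.7970), x⁻ = (-1.2182) → reset → x⁺ = (-1.6235), jump to mode 0
Mode 0: guard c·x = -0.5832 hit at Δt = 1.1296 (t = 3.9266), x⁻ = (-0.5832) → reset → x⁺ = (-0.9007), jump to mode 1
Mode 1: flow for 0.3971 to horizon, guard not reached → x = (-1.1625)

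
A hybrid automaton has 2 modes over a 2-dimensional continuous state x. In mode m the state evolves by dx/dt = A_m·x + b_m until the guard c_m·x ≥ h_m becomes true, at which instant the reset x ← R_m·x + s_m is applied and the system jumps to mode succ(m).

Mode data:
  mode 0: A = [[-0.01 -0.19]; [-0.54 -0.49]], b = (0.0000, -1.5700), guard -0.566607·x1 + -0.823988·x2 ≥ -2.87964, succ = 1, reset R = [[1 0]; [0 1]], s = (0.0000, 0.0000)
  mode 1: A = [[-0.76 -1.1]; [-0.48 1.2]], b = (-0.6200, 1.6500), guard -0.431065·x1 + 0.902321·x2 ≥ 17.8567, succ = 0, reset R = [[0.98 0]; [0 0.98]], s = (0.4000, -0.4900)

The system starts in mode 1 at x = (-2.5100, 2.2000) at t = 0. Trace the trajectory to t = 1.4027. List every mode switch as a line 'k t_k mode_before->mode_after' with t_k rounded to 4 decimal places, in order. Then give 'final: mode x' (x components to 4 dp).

Mode 1: guard c·x = 17.8567 hit at Δt = 1.0800 (t = 1.0800), x⁻ = (-8.2643, 15.8417) → reset → x⁺ = (-7.6990, 15.0348), jump to mode 0
Mode 0: flow for 0.3227 to horizon, guard not reached → x = (-8.5512, 13.6798)

1 1.0800 1->0
final: 0 -8.5512 13.6798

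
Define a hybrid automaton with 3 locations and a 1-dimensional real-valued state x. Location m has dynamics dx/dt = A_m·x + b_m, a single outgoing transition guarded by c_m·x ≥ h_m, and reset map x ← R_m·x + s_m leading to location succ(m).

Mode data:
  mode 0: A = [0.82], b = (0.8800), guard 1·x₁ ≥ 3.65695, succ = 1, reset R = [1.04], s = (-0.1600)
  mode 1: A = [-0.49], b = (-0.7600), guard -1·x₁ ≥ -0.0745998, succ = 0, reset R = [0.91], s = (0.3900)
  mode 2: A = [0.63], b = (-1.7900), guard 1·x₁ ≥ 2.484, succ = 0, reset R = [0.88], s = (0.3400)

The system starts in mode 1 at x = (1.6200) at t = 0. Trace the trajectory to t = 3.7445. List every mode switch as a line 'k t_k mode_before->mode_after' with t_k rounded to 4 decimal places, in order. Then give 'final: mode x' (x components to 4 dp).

Mode 1: guard c·x = -0.0746 hit at Δt = 1.3636 (t = 1.3636), x⁻ = (0.0746) → reset → x⁺ = (0.4579), jump to mode 0
Mode 0: guard c·x = 3.6570 hit at Δt = 1.3756 (t = 2.7392), x⁻ = (3.6570) → reset → x⁺ = (3.6432), jump to mode 1
Mode 1: flow for 1.0053 to horizon, guard not reached → x = (1.6229)

1 1.3636 1->0
2 2.7392 0->1
final: 1 1.6229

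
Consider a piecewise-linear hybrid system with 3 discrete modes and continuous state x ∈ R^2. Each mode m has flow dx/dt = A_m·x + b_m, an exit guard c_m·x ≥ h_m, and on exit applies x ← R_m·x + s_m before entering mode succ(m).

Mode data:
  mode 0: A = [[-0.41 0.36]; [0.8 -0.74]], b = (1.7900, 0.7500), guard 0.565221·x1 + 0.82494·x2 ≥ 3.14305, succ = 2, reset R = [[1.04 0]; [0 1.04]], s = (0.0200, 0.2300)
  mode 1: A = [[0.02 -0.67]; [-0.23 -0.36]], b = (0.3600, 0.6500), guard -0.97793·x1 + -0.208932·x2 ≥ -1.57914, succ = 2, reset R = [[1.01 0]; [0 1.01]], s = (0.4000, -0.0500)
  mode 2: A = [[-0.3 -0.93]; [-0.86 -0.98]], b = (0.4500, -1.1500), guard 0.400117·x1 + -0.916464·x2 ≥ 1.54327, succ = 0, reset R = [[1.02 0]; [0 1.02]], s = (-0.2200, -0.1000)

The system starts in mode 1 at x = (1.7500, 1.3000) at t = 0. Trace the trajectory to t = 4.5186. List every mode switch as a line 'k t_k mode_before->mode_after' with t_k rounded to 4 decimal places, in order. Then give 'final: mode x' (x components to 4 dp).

1 0.8970 1->2
2 1.7013 2->0
3 3.0035 0->2
4 3.6763 2->0
final: 0 3.0504 1.4424

Mode 1: guard c·x = -1.5791 hit at Δt = 0.8970 (t = 0.8970), x⁻ = (1.3653, 1.1678) → reset → x⁺ = (1.7789, 1.1294), jump to mode 2
Mode 2: guard c·x = 1.5433 hit at Δt = 0.8043 (t = 1.7013), x⁻ = (1.7618, -0.9148) → reset → x⁺ = (1.5770, -1.0331), jump to mode 0
Mode 0: guard c·x = 3.1431 hit at Δt = 1.3022 (t = 3.0035), x⁻ = (2.9504, 1.7885) → reset → x⁺ = (3.0884, 2.0901), jump to mode 2
Mode 2: guard c·x = 1.5433 hit at Δt = 0.6728 (t = 3.6763), x⁻ = (2.4970, -0.5938) → reset → x⁺ = (2.3270, -0.7056), jump to mode 0
Mode 0: flow for 0.8423 to horizon, guard not reached → x = (3.0504, 1.4424)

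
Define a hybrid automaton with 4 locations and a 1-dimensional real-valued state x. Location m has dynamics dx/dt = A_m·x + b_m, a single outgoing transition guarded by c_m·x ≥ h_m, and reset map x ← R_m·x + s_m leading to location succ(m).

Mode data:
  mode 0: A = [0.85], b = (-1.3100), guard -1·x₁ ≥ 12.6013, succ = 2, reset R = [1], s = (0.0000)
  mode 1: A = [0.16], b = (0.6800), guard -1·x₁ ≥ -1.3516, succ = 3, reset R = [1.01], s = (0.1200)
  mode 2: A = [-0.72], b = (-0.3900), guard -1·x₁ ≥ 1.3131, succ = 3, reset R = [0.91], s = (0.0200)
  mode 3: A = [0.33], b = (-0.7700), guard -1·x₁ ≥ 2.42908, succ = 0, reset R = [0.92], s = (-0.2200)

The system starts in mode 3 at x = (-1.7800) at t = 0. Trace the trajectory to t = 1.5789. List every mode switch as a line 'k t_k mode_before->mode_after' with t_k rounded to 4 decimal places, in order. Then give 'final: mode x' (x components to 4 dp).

1 0.4440 3->0
final: 0 -8.9438

Mode 3: guard c·x = 2.4291 hit at Δt = 0.4440 (t = 0.4440), x⁻ = (-2.4291) → reset → x⁺ = (-2.4548), jump to mode 0
Mode 0: flow for 1.1349 to horizon, guard not reached → x = (-8.9438)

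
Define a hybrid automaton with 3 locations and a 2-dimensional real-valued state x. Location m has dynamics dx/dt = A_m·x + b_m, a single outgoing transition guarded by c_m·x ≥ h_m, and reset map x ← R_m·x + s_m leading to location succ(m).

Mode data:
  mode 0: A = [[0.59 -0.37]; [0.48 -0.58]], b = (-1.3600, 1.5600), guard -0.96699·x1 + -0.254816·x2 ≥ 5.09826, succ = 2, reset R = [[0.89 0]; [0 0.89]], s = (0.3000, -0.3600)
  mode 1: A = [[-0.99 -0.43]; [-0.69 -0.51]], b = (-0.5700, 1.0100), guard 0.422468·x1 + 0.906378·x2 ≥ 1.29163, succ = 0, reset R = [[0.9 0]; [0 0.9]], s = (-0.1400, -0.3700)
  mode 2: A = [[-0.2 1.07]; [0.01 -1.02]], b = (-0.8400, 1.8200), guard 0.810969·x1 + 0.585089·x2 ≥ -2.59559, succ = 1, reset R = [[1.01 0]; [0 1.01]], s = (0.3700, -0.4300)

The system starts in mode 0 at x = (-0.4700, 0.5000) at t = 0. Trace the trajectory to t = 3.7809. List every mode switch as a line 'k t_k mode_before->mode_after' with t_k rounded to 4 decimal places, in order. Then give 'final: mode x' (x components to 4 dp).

Mode 0: guard c·x = 5.0983 hit at Δt = 1.5628 (t = 1.5628), x⁻ = (-5.3685, 0.3651) → reset → x⁺ = (-4.4780, -0.0351), jump to mode 2
Mode 2: guard c·x = -2.5956 hit at Δt = 0.8759 (t = 2.4387), x⁻ = (-3.9330, 1.0152) → reset → x⁺ = (-3.6024, 0.5953), jump to mode 1
Mode 1: guard c·x = 1.2916 hit at Δt = 0.9118 (t = 3.3505), x⁻ = (-2.2717, 2.4839) → reset → x⁺ = (-2.1845, 1.8655), jump to mode 0
Mode 0: flow for 0.4304 to horizon, guard not reached → x = (-3.7926, 1.5004)

1 1.5628 0->2
2 2.4387 2->1
3 3.3505 1->0
final: 0 -3.7926 1.5004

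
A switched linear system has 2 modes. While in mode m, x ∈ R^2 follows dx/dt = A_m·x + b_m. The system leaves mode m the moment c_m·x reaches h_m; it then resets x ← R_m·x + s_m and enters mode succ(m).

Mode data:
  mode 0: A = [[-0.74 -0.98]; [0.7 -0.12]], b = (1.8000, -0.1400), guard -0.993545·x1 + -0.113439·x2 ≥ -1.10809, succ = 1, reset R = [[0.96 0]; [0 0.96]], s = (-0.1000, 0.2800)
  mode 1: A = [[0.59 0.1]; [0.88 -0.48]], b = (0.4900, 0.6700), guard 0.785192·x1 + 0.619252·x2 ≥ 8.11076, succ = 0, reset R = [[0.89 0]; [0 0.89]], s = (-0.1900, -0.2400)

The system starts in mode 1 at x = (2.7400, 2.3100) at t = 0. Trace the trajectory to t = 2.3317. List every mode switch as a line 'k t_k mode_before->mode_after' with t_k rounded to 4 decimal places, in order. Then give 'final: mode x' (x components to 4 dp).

Mode 1: guard c·x = 8.1108 hit at Δt = 1.0412 (t = 1.0412), x⁻ = (6.2639, 5.1553) → reset → x⁺ = (5.3848, 4.3482), jump to mode 0
Mode 0: guard c·x = -1.1081 hit at Δt = 0.9254 (t = 1.9666), x⁻ = (0.4965, 5.4200) → reset → x⁺ = (0.3766, 5.4832), jump to mode 1
Mode 1: flow for 0.3651 to horizon, guard not reached → x = (0.8800, 5.0113)

1 1.0412 1->0
2 1.9666 0->1
final: 1 0.8800 5.0113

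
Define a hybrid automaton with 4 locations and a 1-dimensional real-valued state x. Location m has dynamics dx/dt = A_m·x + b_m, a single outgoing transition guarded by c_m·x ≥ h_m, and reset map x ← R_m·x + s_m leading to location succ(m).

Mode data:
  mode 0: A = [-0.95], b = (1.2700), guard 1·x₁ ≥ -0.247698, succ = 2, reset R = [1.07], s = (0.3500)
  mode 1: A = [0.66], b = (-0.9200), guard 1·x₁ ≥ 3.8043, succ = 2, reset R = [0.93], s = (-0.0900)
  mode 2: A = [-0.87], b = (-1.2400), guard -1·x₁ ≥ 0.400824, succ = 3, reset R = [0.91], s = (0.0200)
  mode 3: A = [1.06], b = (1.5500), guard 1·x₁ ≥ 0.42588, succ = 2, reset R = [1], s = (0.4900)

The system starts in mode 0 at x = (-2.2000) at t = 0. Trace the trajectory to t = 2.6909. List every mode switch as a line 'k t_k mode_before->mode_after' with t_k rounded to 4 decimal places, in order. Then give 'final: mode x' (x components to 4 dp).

1 0.8452 0->2
2 1.2913 2->3
3 1.7861 3->2
final: 2 -0.3598

Mode 0: guard c·x = -0.2477 hit at Δt = 0.8452 (t = 0.8452), x⁻ = (-0.2477) → reset → x⁺ = (0.0850), jump to mode 2
Mode 2: guard c·x = 0.4008 hit at Δt = 0.4461 (t = 1.2913), x⁻ = (-0.4008) → reset → x⁺ = (-0.3447), jump to mode 3
Mode 3: guard c·x = 0.4259 hit at Δt = 0.4948 (t = 1.7861), x⁻ = (0.4259) → reset → x⁺ = (0.9159), jump to mode 2
Mode 2: flow for 0.9048 to horizon, guard not reached → x = (-0.3598)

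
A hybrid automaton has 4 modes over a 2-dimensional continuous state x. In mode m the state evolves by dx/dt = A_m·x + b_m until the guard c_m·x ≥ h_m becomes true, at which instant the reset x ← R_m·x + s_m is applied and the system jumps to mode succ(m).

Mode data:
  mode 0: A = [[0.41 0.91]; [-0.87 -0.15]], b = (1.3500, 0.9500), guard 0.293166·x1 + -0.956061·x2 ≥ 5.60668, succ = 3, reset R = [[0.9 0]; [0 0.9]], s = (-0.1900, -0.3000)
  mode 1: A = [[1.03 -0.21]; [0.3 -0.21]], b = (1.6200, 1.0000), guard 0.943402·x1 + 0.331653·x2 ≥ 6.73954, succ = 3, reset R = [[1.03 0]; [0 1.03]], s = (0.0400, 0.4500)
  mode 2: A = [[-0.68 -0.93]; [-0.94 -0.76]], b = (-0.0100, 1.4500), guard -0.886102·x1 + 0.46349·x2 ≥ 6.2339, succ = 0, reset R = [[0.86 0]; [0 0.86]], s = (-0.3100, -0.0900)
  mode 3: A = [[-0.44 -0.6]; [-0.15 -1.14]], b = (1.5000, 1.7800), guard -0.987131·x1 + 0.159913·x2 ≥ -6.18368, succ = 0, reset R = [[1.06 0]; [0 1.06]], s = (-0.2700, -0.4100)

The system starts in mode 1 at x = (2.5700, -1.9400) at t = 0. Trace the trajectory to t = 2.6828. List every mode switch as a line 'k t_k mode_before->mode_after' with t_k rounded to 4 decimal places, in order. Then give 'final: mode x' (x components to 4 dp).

Mode 1: guard c·x = 6.7395 hit at Δt = 0.6979 (t = 0.6979), x⁻ = (7.1842, -0.1147) → reset → x⁺ = (7.4397, 0.3318), jump to mode 3
Mode 3: guard c·x = -6.1837 hit at Δt = 0.6167 (t = 1.3146), x⁻ = (6.3453, 0.5002) → reset → x⁺ = (6.4561, 0.1203), jump to mode 0
Mode 0: guard c·x = 5.6067 hit at Δt = 0.6332 (t = 1.9478), x⁻ = (8.3926, -3.2909) → reset → x⁺ = (7.3633, -3.2618), jump to mode 3
Mode 3: flow for 0.7350 to horizon, guard not reached → x = (7.0081, -1.0649)

1 0.6979 1->3
2 1.3146 3->0
3 1.9478 0->3
final: 3 7.0081 -1.0649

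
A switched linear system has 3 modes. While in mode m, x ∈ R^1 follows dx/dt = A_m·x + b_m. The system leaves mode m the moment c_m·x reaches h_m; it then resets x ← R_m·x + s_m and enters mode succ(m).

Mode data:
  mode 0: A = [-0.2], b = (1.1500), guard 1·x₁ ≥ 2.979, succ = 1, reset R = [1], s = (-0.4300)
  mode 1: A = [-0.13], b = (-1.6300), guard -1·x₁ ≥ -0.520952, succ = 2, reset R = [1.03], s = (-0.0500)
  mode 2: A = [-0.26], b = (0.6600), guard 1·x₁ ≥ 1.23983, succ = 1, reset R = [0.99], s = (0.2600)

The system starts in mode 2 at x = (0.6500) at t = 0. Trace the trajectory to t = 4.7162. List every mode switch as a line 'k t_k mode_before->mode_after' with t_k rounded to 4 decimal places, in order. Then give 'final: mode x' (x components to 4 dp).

Mode 2: guard c·x = 1.2398 hit at Δt = 1.4402 (t = 1.4402), x⁻ = (1.2398) → reset → x⁺ = (1.4874), jump to mode 1
Mode 1: guard c·x = -0.5210 hit at Δt = 0.5492 (t = 1.9894), x⁻ = (0.5210) → reset → x⁺ = (0.4866), jump to mode 2
Mode 2: guard c·x = 1.2398 hit at Δt = 1.7594 (t = 3.7488), x⁻ = (1.2398) → reset → x⁺ = (1.4874), jump to mode 1
Mode 1: guard c·x = -0.5210 hit at Δt = 0.5492 (t = 4.2980), x⁻ = (0.5210) → reset → x⁺ = (0.4866), jump to mode 2
Mode 2: flow for 0.4182 to horizon, guard not reached → x = (0.6980)

1 1.4402 2->1
2 1.9894 1->2
3 3.7488 2->1
4 4.2980 1->2
final: 2 0.6980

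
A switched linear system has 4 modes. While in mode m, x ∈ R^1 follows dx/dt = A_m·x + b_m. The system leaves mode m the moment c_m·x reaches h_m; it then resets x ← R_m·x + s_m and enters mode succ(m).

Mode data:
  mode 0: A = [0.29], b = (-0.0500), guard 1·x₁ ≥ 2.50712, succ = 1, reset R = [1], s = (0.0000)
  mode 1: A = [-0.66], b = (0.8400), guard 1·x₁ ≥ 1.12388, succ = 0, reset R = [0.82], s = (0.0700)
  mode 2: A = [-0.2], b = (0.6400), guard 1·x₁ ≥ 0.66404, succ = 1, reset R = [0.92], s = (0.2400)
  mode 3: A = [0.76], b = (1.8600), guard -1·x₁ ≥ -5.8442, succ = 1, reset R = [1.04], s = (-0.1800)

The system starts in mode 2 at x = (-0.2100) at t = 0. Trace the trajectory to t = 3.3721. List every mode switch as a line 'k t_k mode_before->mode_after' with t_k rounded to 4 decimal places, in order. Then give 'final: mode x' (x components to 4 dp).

Mode 2: guard c·x = 0.6640 hit at Δt = 1.4807 (t = 1.4807), x⁻ = (0.6640) → reset → x⁺ = (0.8509), jump to mode 1
Mode 1: guard c·x = 1.1239 hit at Δt = 1.5782 (t = 3.0589), x⁻ = (1.1239) → reset → x⁺ = (0.9916), jump to mode 0
Mode 0: flow for 0.3132 to horizon, guard not reached → x = (1.0695)

1 1.4807 2->1
2 3.0589 1->0
final: 0 1.0695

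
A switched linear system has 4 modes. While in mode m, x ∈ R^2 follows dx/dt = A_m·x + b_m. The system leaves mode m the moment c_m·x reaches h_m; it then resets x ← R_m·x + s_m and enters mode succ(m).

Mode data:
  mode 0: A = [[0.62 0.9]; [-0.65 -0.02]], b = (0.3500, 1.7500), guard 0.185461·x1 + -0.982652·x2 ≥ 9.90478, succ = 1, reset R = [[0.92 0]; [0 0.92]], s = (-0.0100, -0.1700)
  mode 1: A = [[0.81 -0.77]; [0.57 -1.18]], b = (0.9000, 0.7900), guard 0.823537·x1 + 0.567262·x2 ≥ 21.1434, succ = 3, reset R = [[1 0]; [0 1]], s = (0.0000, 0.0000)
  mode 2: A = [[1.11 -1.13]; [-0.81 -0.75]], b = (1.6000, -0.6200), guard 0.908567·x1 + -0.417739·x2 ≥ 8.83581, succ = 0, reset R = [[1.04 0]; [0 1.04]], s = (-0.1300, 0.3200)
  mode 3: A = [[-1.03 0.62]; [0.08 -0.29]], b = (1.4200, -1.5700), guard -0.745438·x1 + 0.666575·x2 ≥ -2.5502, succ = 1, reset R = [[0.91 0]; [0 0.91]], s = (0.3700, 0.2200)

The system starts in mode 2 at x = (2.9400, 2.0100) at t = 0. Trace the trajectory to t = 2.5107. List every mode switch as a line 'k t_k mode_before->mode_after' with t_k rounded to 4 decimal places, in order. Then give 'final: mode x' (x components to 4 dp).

1 0.8197 2->0
2 1.9326 0->1
final: 1 21.0103 0.6519

Mode 2: guard c·x = 8.8358 hit at Δt = 0.8197 (t = 0.8197), x⁻ = (8.8107, -1.9885) → reset → x⁺ = (9.0332, -1.7480), jump to mode 0
Mode 0: guard c·x = 9.9048 hit at Δt = 1.1129 (t = 1.9326), x⁻ = (12.5337, -7.7141) → reset → x⁺ = (11.5210, -7.2670), jump to mode 1
Mode 1: flow for 0.5781 to horizon, guard not reached → x = (21.0103, 0.6519)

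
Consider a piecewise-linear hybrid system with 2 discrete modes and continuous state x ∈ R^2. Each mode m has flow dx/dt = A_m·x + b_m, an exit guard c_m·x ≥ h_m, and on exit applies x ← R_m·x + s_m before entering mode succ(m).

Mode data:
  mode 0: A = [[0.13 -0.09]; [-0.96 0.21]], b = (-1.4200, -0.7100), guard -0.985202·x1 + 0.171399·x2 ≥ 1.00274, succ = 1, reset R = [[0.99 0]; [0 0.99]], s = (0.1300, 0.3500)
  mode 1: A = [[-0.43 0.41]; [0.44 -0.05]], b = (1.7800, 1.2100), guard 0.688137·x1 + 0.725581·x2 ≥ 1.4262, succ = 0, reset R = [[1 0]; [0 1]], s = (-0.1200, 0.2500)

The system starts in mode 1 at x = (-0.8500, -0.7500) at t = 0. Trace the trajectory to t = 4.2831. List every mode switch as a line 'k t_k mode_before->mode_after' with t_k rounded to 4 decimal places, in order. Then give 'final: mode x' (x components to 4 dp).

1 1.2185 1->0
2 2.6545 0->1
3 3.3907 1->0
final: 0 -0.7848 1.2159

Mode 1: guard c·x = 1.4262 hit at Δt = 1.2185 (t = 1.2185), x⁻ = (1.1955, 0.8318) → reset → x⁺ = (1.0755, 1.0818), jump to mode 0
Mode 0: guard c·x = 1.0027 hit at Δt = 1.4360 (t = 2.6545), x⁻ = (-1.0013, 0.0950) → reset → x⁺ = (-0.8613, 0.4440), jump to mode 1
Mode 1: guard c·x = 1.4262 hit at Δt = 0.7362 (t = 3.3907), x⁻ = (0.7152, 1.2873) → reset → x⁺ = (0.5952, 1.5373), jump to mode 0
Mode 0: flow for 0.8924 to horizon, guard not reached → x = (-0.7848, 1.2159)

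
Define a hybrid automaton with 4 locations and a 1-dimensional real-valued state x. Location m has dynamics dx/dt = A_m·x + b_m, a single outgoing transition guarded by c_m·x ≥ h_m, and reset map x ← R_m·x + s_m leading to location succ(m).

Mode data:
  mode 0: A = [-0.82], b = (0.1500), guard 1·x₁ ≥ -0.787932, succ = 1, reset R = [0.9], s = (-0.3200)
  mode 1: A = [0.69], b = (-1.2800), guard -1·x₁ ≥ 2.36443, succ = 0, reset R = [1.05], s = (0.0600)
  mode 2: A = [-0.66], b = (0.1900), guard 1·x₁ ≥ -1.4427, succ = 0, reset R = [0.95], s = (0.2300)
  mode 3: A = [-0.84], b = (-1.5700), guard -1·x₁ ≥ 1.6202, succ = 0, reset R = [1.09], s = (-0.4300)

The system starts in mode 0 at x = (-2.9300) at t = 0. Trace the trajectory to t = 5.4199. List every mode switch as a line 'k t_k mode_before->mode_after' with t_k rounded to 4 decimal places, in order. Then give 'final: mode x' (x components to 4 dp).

Mode 0: guard c·x = -0.7879 hit at Δt = 1.4209 (t = 1.4209), x⁻ = (-0.7879) → reset → x⁺ = (-1.0291), jump to mode 1
Mode 1: guard c·x = 2.3644 hit at Δt = 0.5514 (t = 1.9723), x⁻ = (-2.3644) → reset → x⁺ = (-2.4227), jump to mode 0
Mode 0: guard c·x = -0.7879 hit at Δt = 1.2039 (t = 3.1762), x⁻ = (-0.7879) → reset → x⁺ = (-1.0291), jump to mode 1
Mode 1: guard c·x = 2.3644 hit at Δt = 0.5514 (t = 3.7276), x⁻ = (-2.3644) → reset → x⁺ = (-2.4227), jump to mode 0
Mode 0: guard c·x = -0.7879 hit at Δt = 1.2039 (t = 4.9316), x⁻ = (-0.7879) → reset → x⁺ = (-1.0291), jump to mode 1
Mode 1: flow for 0.4883 to horizon, guard not reached → x = (-2.1847)

1 1.4209 0->1
2 1.9723 1->0
3 3.1762 0->1
4 3.7276 1->0
5 4.9316 0->1
final: 1 -2.1847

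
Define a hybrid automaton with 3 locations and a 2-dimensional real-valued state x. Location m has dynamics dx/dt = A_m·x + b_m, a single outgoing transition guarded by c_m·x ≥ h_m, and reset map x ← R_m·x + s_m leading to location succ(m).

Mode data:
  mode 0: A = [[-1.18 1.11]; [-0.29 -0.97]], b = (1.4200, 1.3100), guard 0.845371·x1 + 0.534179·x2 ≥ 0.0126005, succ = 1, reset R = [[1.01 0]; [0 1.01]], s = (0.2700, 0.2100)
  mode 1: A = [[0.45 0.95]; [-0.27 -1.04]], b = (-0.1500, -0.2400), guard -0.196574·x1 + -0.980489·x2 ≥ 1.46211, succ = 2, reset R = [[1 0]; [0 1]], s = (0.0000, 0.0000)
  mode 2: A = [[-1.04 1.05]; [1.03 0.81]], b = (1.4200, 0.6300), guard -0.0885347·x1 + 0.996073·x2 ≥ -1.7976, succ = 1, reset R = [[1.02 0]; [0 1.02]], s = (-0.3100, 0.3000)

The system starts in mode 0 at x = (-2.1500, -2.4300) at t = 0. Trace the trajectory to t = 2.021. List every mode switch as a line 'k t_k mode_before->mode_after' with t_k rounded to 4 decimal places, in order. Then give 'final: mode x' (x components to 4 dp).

Mode 0: guard c·x = 0.0126 hit at Δt = 1.0783 (t = 1.0783), x⁻ = (-0.1204, 0.2141) → reset → x⁺ = (0.1484, 0.4263), jump to mode 1
Mode 1: flow for 0.9427 to horizon, guard not reached → x = (0.2551, -0.0231)

1 1.0783 0->1
final: 1 0.2551 -0.0231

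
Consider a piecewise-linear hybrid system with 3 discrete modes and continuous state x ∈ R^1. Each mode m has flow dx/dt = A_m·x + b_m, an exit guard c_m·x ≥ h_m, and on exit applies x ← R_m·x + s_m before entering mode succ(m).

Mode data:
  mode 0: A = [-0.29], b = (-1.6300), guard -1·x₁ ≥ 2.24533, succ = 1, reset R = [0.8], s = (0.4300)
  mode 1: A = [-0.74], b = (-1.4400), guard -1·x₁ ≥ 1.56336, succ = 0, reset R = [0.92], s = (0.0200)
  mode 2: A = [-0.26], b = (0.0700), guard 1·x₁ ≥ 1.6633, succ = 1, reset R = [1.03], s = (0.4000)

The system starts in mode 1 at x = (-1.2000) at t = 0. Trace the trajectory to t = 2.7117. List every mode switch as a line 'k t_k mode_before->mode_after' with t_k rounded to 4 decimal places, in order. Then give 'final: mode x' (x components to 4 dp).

Mode 1: guard c·x = 1.5634 hit at Δt = 0.9023 (t = 0.9023), x⁻ = (-1.5634) → reset → x⁺ = (-1.4183), jump to mode 0
Mode 0: guard c·x = 2.2453 hit at Δt = 0.7557 (t = 1.6580), x⁻ = (-2.2453) → reset → x⁺ = (-1.3663), jump to mode 1
Mode 1: guard c·x = 1.5634 hit at Δt = 0.5615 (t = 2.2195), x⁻ = (-1.5634) → reset → x⁺ = (-1.4183), jump to mode 0
Mode 0: flow for 0.4922 to horizon, guard not reached → x = (-1.9773)

1 0.9023 1->0
2 1.6580 0->1
3 2.2195 1->0
final: 0 -1.9773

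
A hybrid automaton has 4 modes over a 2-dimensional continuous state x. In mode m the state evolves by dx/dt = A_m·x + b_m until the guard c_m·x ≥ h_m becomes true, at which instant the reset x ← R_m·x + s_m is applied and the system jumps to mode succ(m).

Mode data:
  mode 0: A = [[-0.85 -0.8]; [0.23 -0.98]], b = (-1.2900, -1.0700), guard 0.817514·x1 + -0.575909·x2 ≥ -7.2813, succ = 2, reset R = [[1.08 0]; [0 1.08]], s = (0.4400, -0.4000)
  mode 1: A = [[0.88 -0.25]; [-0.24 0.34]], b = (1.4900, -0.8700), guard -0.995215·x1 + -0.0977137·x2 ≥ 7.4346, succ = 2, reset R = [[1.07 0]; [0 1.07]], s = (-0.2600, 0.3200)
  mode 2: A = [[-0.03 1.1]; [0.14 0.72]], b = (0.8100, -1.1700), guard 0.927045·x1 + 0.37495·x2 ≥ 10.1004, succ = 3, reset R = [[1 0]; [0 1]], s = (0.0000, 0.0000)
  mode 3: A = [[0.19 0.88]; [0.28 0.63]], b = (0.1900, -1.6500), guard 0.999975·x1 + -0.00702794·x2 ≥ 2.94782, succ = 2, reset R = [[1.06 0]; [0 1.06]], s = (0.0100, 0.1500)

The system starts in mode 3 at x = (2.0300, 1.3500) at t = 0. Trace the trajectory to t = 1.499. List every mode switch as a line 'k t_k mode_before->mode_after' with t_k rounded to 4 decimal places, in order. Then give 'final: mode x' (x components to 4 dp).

Mode 3: guard c·x = 2.9478 hit at Δt = 0.5111 (t = 0.5111), x⁻ = (2.9569, 1.2839) → reset → x⁺ = (3.1443, 1.5109), jump to mode 2
Mode 2: flow for 0.9879 to horizon, guard not reached → x = (5.7774, 2.2489)

1 0.5111 3->2
final: 2 5.7774 2.2489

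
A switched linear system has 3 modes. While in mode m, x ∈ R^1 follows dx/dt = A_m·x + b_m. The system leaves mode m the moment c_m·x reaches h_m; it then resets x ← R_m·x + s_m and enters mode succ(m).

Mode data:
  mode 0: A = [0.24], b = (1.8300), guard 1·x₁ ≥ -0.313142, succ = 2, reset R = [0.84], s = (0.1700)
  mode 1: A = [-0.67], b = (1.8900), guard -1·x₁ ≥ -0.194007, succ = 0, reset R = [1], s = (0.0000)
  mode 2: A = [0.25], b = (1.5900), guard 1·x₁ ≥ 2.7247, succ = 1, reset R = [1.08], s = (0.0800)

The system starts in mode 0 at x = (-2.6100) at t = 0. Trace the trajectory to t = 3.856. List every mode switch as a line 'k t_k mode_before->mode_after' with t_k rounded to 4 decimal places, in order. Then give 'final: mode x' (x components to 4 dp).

1 1.5711 0->2
2 3.0563 2->1
final: 1 2.9390

Mode 0: guard c·x = -0.3131 hit at Δt = 1.5711 (t = 1.5711), x⁻ = (-0.3131) → reset → x⁺ = (-0.0930), jump to mode 2
Mode 2: guard c·x = 2.7247 hit at Δt = 1.4852 (t = 3.0563), x⁻ = (2.7247) → reset → x⁺ = (3.0227), jump to mode 1
Mode 1: flow for 0.7997 to horizon, guard not reached → x = (2.9390)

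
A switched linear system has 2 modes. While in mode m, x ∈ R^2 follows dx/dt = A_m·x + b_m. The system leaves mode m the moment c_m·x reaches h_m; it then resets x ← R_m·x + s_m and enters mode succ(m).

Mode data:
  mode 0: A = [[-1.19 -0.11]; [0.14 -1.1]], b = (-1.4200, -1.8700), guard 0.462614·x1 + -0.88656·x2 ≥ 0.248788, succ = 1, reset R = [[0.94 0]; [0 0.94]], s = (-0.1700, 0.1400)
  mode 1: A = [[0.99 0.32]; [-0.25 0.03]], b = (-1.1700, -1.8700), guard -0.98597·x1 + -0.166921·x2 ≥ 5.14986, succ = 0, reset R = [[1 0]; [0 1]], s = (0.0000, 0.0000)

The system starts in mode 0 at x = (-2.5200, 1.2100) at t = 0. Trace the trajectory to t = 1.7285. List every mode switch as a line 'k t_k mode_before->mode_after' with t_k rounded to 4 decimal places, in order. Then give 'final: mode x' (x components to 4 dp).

Mode 0: guard c·x = 0.2488 hit at Δt = 1.1672 (t = 1.1672), x⁻ = (-1.4953, -1.0609) → reset → x⁺ = (-1.5756, -0.8572), jump to mode 1
Mode 1: flow for 0.5613 to horizon, guard not reached → x = (-3.9134, -1.5591)

1 1.1672 0->1
final: 1 -3.9134 -1.5591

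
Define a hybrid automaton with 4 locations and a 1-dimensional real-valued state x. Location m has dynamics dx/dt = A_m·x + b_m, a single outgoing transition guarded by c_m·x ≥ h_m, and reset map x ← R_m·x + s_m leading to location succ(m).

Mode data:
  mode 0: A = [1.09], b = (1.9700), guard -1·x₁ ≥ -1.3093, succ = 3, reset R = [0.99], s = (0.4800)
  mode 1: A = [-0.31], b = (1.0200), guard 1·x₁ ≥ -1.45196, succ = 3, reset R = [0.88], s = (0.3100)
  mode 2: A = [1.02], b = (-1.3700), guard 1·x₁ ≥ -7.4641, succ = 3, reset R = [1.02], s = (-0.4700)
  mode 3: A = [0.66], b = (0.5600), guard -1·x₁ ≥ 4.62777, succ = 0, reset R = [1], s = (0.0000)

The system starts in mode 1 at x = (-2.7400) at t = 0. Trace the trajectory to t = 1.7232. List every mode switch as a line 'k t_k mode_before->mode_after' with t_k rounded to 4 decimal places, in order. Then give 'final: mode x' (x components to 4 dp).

1 0.7751 1->3
final: 3 -1.0714

Mode 1: guard c·x = -1.4520 hit at Δt = 0.7751 (t = 0.7751), x⁻ = (-1.4520) → reset → x⁺ = (-0.9677), jump to mode 3
Mode 3: flow for 0.9481 to horizon, guard not reached → x = (-1.0714)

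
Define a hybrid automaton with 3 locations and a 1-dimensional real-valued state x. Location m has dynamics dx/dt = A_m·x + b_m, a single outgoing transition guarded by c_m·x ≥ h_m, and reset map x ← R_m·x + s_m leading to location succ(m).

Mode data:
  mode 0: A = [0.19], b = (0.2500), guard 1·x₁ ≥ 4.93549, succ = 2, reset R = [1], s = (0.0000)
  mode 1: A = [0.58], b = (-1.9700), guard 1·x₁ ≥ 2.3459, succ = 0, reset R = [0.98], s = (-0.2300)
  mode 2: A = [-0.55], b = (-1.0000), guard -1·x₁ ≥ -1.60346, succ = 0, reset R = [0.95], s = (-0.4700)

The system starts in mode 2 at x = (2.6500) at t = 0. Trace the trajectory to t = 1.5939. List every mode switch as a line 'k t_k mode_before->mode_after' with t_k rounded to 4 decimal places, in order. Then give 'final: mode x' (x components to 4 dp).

1 0.4852 2->0
final: 0 1.6088

Mode 2: guard c·x = -1.6035 hit at Δt = 0.4852 (t = 0.4852), x⁻ = (1.6035) → reset → x⁺ = (1.0533), jump to mode 0
Mode 0: flow for 1.1087 to horizon, guard not reached → x = (1.6088)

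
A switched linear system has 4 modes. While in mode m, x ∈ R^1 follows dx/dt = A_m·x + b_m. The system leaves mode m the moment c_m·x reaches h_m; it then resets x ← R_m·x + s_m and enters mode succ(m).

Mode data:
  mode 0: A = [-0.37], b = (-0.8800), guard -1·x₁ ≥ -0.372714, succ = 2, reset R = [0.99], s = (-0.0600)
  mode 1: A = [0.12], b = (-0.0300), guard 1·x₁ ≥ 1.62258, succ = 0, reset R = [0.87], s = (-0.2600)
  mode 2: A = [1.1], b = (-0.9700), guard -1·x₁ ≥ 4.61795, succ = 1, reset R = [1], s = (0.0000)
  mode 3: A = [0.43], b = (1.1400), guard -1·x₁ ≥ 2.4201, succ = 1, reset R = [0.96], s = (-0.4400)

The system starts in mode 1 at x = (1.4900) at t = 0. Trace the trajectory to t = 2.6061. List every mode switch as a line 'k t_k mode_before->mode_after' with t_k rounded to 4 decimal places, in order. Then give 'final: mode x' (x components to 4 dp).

1 0.8465 1->0
2 1.5203 0->2
final: 2 -1.0094

Mode 1: guard c·x = 1.6226 hit at Δt = 0.8465 (t = 0.8465), x⁻ = (1.6226) → reset → x⁺ = (1.1516), jump to mode 0
Mode 0: guard c·x = -0.3727 hit at Δt = 0.6738 (t = 1.5203), x⁻ = (0.3727) → reset → x⁺ = (0.3090), jump to mode 2
Mode 2: flow for 1.0858 to horizon, guard not reached → x = (-1.0094)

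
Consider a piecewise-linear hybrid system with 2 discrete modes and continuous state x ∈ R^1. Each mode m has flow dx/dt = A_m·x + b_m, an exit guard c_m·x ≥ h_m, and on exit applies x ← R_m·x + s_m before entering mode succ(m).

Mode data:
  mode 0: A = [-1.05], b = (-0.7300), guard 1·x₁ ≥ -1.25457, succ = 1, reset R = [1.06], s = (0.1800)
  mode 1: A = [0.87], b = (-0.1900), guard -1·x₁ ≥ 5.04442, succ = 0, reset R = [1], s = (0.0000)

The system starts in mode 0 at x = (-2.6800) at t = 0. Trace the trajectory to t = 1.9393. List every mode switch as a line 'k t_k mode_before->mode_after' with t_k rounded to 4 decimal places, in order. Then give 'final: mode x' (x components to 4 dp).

Mode 0: guard c·x = -1.2546 hit at Δt = 1.2062 (t = 1.2062), x⁻ = (-1.2546) → reset → x⁺ = (-1.1498), jump to mode 1
Mode 1: flow for 0.7331 to horizon, guard not reached → x = (-2.3707)

1 1.2062 0->1
final: 1 -2.3707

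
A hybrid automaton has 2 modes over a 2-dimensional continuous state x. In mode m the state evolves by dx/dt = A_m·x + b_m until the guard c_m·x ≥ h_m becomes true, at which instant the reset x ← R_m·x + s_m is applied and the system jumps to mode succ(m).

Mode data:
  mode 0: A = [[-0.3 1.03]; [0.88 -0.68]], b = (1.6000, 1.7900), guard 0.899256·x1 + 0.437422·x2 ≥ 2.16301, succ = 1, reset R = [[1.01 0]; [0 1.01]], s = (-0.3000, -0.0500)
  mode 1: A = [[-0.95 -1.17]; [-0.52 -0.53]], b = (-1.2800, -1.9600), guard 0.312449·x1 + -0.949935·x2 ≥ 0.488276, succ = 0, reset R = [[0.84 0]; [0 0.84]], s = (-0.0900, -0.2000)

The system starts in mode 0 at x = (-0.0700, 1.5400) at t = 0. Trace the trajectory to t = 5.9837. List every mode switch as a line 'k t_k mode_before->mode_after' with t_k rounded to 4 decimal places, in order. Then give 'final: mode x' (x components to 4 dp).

1 0.4551 0->1
2 1.9098 1->0
3 3.2279 0->1
4 4.2046 1->0
5 5.3400 0->1
final: 1 -0.1438 -0.1380

Mode 0: guard c·x = 2.1630 hit at Δt = 0.4551 (t = 0.4551), x⁻ = (1.3979, 2.0710) → reset → x⁺ = (1.1119, 2.0417), jump to mode 1
Mode 1: guard c·x = 0.4883 hit at Δt = 1.4547 (t = 1.9098), x⁻ = (-0.7892, -0.7736) → reset → x⁺ = (-0.7529, -0.8498), jump to mode 0
Mode 0: guard c·x = 2.1630 hit at Δt = 1.3181 (t = 3.2279), x⁻ = (1.6519, 1.5490) → reset → x⁺ = (1.3684, 1.5145), jump to mode 1
Mode 1: guard c·x = 0.4883 hit at Δt = 0.9767 (t = 4.2046), x⁻ = (-0.3648, -0.6340) → reset → x⁺ = (-0.3964, -0.7326), jump to mode 0
Mode 0: guard c·x = 2.1630 hit at Δt = 1.1354 (t = 5.3400), x⁻ = (1.6729, 1.5057) → reset → x⁺ = (1.3896, 1.4708), jump to mode 1
Mode 1: flow for 0.6437 to horizon, guard not reached → x = (-0.1438, -0.1380)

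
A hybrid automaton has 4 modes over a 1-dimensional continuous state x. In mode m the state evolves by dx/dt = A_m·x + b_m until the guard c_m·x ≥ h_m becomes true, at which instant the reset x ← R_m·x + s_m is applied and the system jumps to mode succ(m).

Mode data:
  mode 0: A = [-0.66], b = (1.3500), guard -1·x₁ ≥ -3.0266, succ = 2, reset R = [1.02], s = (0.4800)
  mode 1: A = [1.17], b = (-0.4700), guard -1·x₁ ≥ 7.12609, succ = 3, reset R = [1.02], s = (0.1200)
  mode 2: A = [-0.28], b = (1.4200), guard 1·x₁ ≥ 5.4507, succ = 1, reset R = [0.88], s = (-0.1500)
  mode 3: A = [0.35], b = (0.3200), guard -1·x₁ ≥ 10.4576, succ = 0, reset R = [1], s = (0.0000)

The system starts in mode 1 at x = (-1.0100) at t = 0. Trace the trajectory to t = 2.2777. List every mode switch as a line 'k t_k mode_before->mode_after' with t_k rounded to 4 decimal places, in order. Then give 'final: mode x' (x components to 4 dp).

1 1.4306 1->3
final: 3 -9.3002

Mode 1: guard c·x = 7.1261 hit at Δt = 1.4306 (t = 1.4306), x⁻ = (-7.1261) → reset → x⁺ = (-7.1486), jump to mode 3
Mode 3: flow for 0.8471 to horizon, guard not reached → x = (-9.3002)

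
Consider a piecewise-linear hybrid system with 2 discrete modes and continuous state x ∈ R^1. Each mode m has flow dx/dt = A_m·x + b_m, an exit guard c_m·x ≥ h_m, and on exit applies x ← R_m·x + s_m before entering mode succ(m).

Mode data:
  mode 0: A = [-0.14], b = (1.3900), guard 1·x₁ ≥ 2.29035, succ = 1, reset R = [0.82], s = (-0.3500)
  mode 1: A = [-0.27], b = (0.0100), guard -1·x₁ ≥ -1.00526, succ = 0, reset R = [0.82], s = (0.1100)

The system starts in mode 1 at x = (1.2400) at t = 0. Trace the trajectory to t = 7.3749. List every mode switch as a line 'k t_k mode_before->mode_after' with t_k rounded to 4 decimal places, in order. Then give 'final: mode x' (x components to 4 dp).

1 0.8040 1->0
2 1.9713 0->1
3 3.5705 1->0
4 4.7378 0->1
5 6.3369 1->0
final: 0 2.1508

Mode 1: guard c·x = -1.0053 hit at Δt = 0.8040 (t = 0.8040), x⁻ = (1.0053) → reset → x⁺ = (0.9343), jump to mode 0
Mode 0: guard c·x = 2.2904 hit at Δt = 1.1673 (t = 1.9713), x⁻ = (2.2904) → reset → x⁺ = (1.5281), jump to mode 1
Mode 1: guard c·x = -1.0053 hit at Δt = 1.5992 (t = 3.5705), x⁻ = (1.0053) → reset → x⁺ = (0.9343), jump to mode 0
Mode 0: guard c·x = 2.2904 hit at Δt = 1.1673 (t = 4.7378), x⁻ = (2.2904) → reset → x⁺ = (1.5281), jump to mode 1
Mode 1: guard c·x = -1.0053 hit at Δt = 1.5992 (t = 6.3369), x⁻ = (1.0053) → reset → x⁺ = (0.9343), jump to mode 0
Mode 0: flow for 1.0380 to horizon, guard not reached → x = (2.1508)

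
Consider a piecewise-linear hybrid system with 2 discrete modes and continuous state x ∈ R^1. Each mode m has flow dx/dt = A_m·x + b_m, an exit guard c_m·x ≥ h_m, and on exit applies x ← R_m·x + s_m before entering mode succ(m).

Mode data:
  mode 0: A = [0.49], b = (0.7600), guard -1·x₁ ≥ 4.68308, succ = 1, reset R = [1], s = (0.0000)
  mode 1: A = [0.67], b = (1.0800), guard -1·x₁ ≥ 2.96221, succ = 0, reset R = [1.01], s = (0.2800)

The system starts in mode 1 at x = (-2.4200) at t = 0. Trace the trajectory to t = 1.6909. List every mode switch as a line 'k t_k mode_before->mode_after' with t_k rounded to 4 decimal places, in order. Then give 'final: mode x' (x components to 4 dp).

1 0.7663 1->0
final: 0 -3.3771

Mode 1: guard c·x = 2.9622 hit at Δt = 0.7663 (t = 0.7663), x⁻ = (-2.9622) → reset → x⁺ = (-2.7118), jump to mode 0
Mode 0: flow for 0.9246 to horizon, guard not reached → x = (-3.3771)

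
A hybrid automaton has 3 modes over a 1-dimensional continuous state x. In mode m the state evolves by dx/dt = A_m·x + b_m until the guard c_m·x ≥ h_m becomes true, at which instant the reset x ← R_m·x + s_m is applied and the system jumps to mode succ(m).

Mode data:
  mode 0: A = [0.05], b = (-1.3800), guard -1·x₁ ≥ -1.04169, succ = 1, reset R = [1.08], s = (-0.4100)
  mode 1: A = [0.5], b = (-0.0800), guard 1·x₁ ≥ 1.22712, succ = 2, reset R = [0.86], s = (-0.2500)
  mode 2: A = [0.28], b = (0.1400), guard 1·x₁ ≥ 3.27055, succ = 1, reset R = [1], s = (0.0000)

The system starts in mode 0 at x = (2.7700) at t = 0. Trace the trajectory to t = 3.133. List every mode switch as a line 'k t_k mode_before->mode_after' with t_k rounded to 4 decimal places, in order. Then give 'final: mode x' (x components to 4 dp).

1 1.3458 0->1
2 2.6532 1->2
final: 2 0.9930

Mode 0: guard c·x = -1.0417 hit at Δt = 1.3458 (t = 1.3458), x⁻ = (1.0417) → reset → x⁺ = (0.7150), jump to mode 1
Mode 1: guard c·x = 1.2271 hit at Δt = 1.3074 (t = 2.6532), x⁻ = (1.2271) → reset → x⁺ = (0.8053), jump to mode 2
Mode 2: flow for 0.4798 to horizon, guard not reached → x = (0.9930)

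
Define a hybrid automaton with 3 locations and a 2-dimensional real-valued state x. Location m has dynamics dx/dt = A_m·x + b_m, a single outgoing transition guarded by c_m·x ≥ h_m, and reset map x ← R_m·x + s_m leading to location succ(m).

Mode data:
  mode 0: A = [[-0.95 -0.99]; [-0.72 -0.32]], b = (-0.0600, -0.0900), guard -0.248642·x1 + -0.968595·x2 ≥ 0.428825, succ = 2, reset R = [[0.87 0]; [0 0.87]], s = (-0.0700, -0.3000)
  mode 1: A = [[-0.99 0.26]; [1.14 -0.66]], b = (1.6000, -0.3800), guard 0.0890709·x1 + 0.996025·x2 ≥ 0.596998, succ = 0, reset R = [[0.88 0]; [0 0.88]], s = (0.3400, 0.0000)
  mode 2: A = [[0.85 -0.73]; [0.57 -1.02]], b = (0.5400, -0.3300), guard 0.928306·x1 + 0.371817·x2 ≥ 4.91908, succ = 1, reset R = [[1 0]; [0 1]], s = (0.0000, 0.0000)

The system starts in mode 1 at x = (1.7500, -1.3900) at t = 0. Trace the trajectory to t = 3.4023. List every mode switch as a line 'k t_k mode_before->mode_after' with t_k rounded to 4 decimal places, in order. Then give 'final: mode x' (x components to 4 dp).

Mode 1: guard c·x = 0.5970 hit at Δt = 1.0727 (t = 1.0727), x⁻ = (1.6289, 0.4537) → reset → x⁺ = (1.7735, 0.3993), jump to mode 0
Mode 0: guard c·x = 0.4288 hit at Δt = 1.3637 (t = 2.4364), x⁻ = (0.6860, -0.6188) → reset → x⁺ = (0.5268, -0.8384), jump to mode 2
Mode 2: flow for 0.9659 to horizon, guard not reached → x = (2.5247, 0.0457)

1 1.0727 1->0
2 2.4364 0->2
final: 2 2.5247 0.0457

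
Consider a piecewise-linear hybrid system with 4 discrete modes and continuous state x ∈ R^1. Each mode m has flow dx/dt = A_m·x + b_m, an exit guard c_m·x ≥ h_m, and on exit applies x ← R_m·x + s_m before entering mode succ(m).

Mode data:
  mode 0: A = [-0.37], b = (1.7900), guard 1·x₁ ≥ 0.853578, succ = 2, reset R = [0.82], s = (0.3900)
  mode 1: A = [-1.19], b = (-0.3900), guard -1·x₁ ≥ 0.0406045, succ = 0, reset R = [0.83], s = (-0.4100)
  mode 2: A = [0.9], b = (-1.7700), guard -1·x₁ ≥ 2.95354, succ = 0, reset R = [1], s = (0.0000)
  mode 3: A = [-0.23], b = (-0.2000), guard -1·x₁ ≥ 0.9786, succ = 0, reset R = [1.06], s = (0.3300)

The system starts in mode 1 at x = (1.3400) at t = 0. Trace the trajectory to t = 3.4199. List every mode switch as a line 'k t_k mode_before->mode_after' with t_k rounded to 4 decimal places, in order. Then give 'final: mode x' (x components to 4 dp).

1 1.4784 1->0
2 2.2402 0->2
final: 2 -0.5683

Mode 1: guard c·x = 0.0406 hit at Δt = 1.4784 (t = 1.4784), x⁻ = (-0.0406) → reset → x⁺ = (-0.4437), jump to mode 0
Mode 0: guard c·x = 0.8536 hit at Δt = 0.7618 (t = 2.2402), x⁻ = (0.8536) → reset → x⁺ = (1.0899), jump to mode 2
Mode 2: flow for 1.1797 to horizon, guard not reached → x = (-0.5683)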